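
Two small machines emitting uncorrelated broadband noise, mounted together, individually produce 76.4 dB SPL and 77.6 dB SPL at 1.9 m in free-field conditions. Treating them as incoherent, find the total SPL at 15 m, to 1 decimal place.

Combined at 1.9 m: 10·log₁₀(10^(76.4/10)+10^(77.6/10)) = 80.05 dB SPL.
Then apply −20·log₁₀(15/1.9) = -17.95 dB → 62.1 dB SPL.

62.1 dB SPL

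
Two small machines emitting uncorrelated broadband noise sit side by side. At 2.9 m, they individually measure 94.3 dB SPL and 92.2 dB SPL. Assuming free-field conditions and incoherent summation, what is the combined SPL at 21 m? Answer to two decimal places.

Combined at 2.9 m: 10·log₁₀(10^(94.3/10)+10^(92.2/10)) = 96.386 dB SPL.
Then apply −20·log₁₀(21/2.9) = -17.196 dB → 79.19 dB SPL.

79.19 dB SPL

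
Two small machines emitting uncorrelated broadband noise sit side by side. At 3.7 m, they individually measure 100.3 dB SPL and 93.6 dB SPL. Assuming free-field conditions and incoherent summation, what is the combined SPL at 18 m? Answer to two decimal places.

Combined at 3.7 m: 10·log₁₀(10^(100.3/10)+10^(93.6/10)) = 101.141 dB SPL.
Then apply −20·log₁₀(18/3.7) = -13.741 dB → 87.40 dB SPL.

87.40 dB SPL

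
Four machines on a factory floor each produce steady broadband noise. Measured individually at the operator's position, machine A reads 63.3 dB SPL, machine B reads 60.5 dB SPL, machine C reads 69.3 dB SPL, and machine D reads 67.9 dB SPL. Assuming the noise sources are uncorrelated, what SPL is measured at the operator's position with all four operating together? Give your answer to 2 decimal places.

Add the sources as powers (linear), then convert back to dB:
L_total = 10·log₁₀(10^(63.3/10) + 10^(60.5/10) + 10^(69.3/10) + 10^(67.9/10)) = 10·log₁₀(17940000) = 72.54 dB SPL.

72.54 dB SPL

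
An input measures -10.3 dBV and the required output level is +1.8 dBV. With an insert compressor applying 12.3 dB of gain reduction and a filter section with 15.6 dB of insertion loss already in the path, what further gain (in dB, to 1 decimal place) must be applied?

The required make-up gain is the shortfall in the dB sum.
G = +1.8 − (-10.3) + 12.3 + 15.6 = 40.0 dB.

40.0 dB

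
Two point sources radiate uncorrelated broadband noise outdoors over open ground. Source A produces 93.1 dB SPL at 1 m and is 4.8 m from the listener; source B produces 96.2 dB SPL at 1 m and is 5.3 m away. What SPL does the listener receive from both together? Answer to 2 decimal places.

83.75 dB SPL

At the listener: L_A = 93.1 − 20·log₁₀(4.8) = 79.475 dB; L_B = 96.2 − 20·log₁₀(5.3) = 81.714 dB.
Combined: 10·log₁₀(10^(79.475/10)+10^(81.714/10)) = 83.75 dB SPL.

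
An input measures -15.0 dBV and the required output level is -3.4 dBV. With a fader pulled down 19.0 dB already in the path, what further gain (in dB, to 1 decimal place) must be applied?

The required make-up gain is the shortfall in the dB sum.
G = -3.4 − (-15.0) + 19.0 = 30.6 dB.

30.6 dB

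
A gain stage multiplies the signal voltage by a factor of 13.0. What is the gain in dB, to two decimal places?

Voltage ratio → dB uses the 20·log₁₀ form:
20·log₁₀(13.0) = 22.28 dB.

22.28 dB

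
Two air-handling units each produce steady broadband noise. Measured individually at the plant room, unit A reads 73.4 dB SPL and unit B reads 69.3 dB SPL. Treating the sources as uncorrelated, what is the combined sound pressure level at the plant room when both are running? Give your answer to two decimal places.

74.83 dB SPL

Add the sources as powers (linear), then convert back to dB:
L_total = 10·log₁₀(10^(73.4/10) + 10^(69.3/10)) = 10·log₁₀(30390000) = 74.83 dB SPL.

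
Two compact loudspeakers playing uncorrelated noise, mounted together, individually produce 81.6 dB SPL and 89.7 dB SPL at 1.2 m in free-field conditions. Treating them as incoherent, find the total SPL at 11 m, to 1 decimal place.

71.1 dB SPL

Combined at 1.2 m: 10·log₁₀(10^(81.6/10)+10^(89.7/10)) = 90.33 dB SPL.
Then apply −20·log₁₀(11/1.2) = -19.24 dB → 71.1 dB SPL.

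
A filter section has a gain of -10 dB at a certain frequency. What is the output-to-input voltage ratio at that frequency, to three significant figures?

Voltage ratio = 10^(dB/20).
10^(-10/20) = 10^(-0.5000) = 0.316.

0.316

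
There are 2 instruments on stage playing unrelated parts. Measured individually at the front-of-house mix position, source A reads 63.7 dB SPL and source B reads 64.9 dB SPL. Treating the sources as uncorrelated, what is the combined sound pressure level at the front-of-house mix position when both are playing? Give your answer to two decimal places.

Incoherent sources sum as intensities:
L_total = 10·log₁₀(10^(63.7/10) + 10^(64.9/10)) = 10·log₁₀(5435000) = 67.35 dB SPL.

67.35 dB SPL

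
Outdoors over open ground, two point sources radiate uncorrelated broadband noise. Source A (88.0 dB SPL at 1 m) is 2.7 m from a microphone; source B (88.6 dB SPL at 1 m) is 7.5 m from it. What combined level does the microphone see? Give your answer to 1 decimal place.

At the listener: L_A = 88.0 − 20·log₁₀(2.7) = 79.37 dB; L_B = 88.6 − 20·log₁₀(7.5) = 71.10 dB.
Combined: 10·log₁₀(10^(79.37/10)+10^(71.10/10)) = 80.0 dB SPL.

80.0 dB SPL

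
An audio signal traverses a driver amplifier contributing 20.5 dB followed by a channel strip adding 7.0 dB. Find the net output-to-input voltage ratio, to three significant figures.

23.7

Net gain = 20.5 + 7.0 = 27.5 dB.
Voltage ratio = 10^(27.5/20) = 23.7.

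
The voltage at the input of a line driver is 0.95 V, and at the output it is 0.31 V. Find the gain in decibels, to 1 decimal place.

For a voltage ratio, dB = 20·log₁₀(V₂/V₁).
20·log₁₀(0.31/0.95) = 20·log₁₀(0.3263) = -9.7 dB.

-9.7 dB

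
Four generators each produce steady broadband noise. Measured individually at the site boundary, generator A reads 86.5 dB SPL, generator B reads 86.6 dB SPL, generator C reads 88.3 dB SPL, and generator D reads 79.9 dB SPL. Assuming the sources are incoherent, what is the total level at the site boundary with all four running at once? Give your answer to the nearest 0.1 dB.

92.2 dB SPL

Incoherent sources sum as intensities:
L_total = 10·log₁₀(10^(86.5/10) + 10^(86.6/10) + 10^(88.3/10) + 10^(79.9/10)) = 10·log₁₀(1678000000) = 92.2 dB SPL.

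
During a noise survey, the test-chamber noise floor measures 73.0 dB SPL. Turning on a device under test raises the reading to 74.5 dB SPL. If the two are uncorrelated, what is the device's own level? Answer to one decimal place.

69.2 dB SPL

Background correction is a power subtraction:
L_src = 10·log₁₀(10^(74.5/10) − 10^(73.0/10)) = 10·log₁₀(8231000) = 69.2 dB SPL.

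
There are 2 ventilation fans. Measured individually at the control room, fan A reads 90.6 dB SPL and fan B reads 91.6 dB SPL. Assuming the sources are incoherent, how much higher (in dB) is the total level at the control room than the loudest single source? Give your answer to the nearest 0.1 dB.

2.5 dB

Add the sources as powers (linear), then convert back to dB:
L_total = 10·log₁₀(10^(90.6/10) + 10^(91.6/10)) = 94.14 dB SPL.
Excess over the loudest (91.6 dB): 94.14 − 91.6 = 2.5 dB.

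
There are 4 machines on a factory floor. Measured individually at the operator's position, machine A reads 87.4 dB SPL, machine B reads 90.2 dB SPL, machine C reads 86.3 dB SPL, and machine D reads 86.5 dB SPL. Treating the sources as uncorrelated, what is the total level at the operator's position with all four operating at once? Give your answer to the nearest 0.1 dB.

93.9 dB SPL

Uncorrelated sources add in intensity (power), not in dB.
L_total = 10·log₁₀(10^(87.4/10) + 10^(90.2/10) + 10^(86.3/10) + 10^(86.5/10)) = 10·log₁₀(2470000000) = 93.9 dB SPL.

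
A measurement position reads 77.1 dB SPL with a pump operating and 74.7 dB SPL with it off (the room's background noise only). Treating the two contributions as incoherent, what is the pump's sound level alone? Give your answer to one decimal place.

Remove the background by subtracting linear intensities:
L_src = 10·log₁₀(10^(77.1/10) − 10^(74.7/10)) = 10·log₁₀(21770000) = 73.4 dB SPL.

73.4 dB SPL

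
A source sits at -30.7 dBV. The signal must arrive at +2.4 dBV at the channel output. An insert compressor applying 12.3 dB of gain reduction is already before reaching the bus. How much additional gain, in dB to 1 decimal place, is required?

The required make-up gain is the shortfall in the dB sum.
G = +2.4 − (-30.7) + 12.3 = 45.4 dB.

45.4 dB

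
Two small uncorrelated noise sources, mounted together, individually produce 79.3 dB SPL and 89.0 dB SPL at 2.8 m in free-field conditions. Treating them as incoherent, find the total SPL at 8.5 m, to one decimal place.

79.8 dB SPL

Combined at 2.8 m: 10·log₁₀(10^(79.3/10)+10^(89.0/10)) = 89.44 dB SPL.
Then apply −20·log₁₀(8.5/2.8) = -9.65 dB → 79.8 dB SPL.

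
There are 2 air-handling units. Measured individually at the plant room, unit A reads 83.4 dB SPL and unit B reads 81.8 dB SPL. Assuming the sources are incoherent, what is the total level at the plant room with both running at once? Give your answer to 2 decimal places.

Uncorrelated sources add in intensity (power), not in dB.
L_total = 10·log₁₀(10^(83.4/10) + 10^(81.8/10)) = 10·log₁₀(370100000) = 85.68 dB SPL.

85.68 dB SPL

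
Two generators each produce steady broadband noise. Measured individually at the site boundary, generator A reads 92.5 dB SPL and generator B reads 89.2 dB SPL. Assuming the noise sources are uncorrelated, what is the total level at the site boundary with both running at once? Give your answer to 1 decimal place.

94.2 dB SPL

Add the sources as powers (linear), then convert back to dB:
L_total = 10·log₁₀(10^(92.5/10) + 10^(89.2/10)) = 10·log₁₀(2610000000) = 94.2 dB SPL.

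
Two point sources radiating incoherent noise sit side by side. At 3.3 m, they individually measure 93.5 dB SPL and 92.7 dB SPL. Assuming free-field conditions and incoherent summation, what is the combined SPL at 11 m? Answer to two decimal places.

Combined at 3.3 m: 10·log₁₀(10^(93.5/10)+10^(92.7/10)) = 96.129 dB SPL.
Then apply −20·log₁₀(11/3.3) = -10.458 dB → 85.67 dB SPL.

85.67 dB SPL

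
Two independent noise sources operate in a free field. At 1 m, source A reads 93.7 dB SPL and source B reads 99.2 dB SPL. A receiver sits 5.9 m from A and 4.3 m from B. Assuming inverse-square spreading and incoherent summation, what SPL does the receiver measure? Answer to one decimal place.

At the listener: L_A = 93.7 − 20·log₁₀(5.9) = 78.28 dB; L_B = 99.2 − 20·log₁₀(4.3) = 86.53 dB.
Combined: 10·log₁₀(10^(78.28/10)+10^(86.53/10)) = 87.1 dB SPL.

87.1 dB SPL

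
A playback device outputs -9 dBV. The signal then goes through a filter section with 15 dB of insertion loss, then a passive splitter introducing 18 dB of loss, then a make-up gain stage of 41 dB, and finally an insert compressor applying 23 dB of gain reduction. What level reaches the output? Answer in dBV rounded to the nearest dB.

-24 dBV

Gain stages sum in dB:
-9 − 15 − 18 + 41 − 23 = -24 dBV.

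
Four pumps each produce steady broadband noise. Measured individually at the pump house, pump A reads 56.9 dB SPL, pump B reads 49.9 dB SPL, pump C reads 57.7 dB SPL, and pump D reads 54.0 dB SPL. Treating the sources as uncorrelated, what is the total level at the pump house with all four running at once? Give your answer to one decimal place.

Add the sources as powers (linear), then convert back to dB:
L_total = 10·log₁₀(10^(56.9/10) + 10^(49.9/10) + 10^(57.7/10) + 10^(54.0/10)) = 10·log₁₀(1428000) = 61.5 dB SPL.

61.5 dB SPL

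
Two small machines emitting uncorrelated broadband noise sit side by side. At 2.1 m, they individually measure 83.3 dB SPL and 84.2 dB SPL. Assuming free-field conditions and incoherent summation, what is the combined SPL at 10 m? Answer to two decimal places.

73.23 dB SPL

Combined at 2.1 m: 10·log₁₀(10^(83.3/10)+10^(84.2/10)) = 86.784 dB SPL.
Then apply −20·log₁₀(10/2.1) = -13.556 dB → 73.23 dB SPL.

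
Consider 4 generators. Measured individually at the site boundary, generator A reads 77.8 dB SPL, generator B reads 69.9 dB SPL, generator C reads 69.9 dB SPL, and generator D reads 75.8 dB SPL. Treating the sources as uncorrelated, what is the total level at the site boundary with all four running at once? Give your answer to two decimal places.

Add the sources as powers (linear), then convert back to dB:
L_total = 10·log₁₀(10^(77.8/10) + 10^(69.9/10) + 10^(69.9/10) + 10^(75.8/10)) = 10·log₁₀(117800000) = 80.71 dB SPL.

80.71 dB SPL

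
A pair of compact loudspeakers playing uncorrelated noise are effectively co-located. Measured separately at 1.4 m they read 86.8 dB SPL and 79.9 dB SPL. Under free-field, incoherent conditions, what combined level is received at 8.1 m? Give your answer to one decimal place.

72.4 dB SPL

Combined at 1.4 m: 10·log₁₀(10^(86.8/10)+10^(79.9/10)) = 87.61 dB SPL.
Then apply −20·log₁₀(8.1/1.4) = -15.25 dB → 72.4 dB SPL.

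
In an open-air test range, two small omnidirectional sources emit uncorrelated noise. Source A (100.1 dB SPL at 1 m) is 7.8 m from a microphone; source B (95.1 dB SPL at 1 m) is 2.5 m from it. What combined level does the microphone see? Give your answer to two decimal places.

88.36 dB SPL

At the listener: L_A = 100.1 − 20·log₁₀(7.8) = 82.258 dB; L_B = 95.1 − 20·log₁₀(2.5) = 87.141 dB.
Combined: 10·log₁₀(10^(82.258/10)+10^(87.141/10)) = 88.36 dB SPL.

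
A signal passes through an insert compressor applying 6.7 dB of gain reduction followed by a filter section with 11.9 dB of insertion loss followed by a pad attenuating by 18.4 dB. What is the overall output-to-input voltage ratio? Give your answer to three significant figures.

0.0141

Net gain = (−6.7) + (−11.9) + (−18.4) = -37.0 dB.
Voltage ratio = 10^(-37.0/20) = 0.0141.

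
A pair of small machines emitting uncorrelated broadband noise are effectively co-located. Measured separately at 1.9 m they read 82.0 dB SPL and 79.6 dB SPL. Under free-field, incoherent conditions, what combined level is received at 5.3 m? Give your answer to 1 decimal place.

75.1 dB SPL

Combined at 1.9 m: 10·log₁₀(10^(82.0/10)+10^(79.6/10)) = 83.97 dB SPL.
Then apply −20·log₁₀(5.3/1.9) = -8.91 dB → 75.1 dB SPL.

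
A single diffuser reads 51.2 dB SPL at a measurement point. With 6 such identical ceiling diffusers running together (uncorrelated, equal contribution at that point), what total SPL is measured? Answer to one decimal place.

59.0 dB SPL

6 equal incoherent sources raise the level by 10·log₁₀(6) = 7.78 dB.
L_total = 51.2 + 7.78 = 59.0 dB SPL.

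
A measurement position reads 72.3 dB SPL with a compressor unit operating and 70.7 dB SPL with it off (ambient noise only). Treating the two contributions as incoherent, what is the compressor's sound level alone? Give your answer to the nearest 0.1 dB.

Remove the background by subtracting linear intensities:
L_src = 10·log₁₀(10^(72.3/10) − 10^(70.7/10)) = 10·log₁₀(5233000) = 67.2 dB SPL.

67.2 dB SPL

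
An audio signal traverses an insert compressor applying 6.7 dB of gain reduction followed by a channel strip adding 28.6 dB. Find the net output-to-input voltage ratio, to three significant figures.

12.4

Net gain = (−6.7) + 28.6 = 21.9 dB.
Voltage ratio = 10^(21.9/20) = 12.4.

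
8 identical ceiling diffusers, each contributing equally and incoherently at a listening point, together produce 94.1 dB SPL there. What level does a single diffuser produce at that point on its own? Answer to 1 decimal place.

8 equal incoherent sources add 10·log₁₀(8) = 9.03 dB over one source.
L_one = 94.1 − 9.03 = 85.1 dB SPL.

85.1 dB SPL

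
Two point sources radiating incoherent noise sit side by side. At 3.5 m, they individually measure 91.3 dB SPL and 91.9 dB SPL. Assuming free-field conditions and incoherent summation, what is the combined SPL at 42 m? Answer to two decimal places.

73.04 dB SPL

Combined at 3.5 m: 10·log₁₀(10^(91.3/10)+10^(91.9/10)) = 94.621 dB SPL.
Then apply −20·log₁₀(42/3.5) = -21.584 dB → 73.04 dB SPL.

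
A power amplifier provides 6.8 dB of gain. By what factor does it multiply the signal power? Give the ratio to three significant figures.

4.79

Power ratio = 10^(dB/10).
10^(6.8/10) = 10^(0.6800) = 4.79.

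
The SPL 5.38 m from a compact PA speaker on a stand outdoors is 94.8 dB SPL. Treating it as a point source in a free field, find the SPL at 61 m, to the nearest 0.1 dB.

73.7 dB SPL

For a point source in a free field, ΔL = −20·log₁₀(d₂/d₁).
ΔL = −20·log₁₀(61/5.38) = -21.09 dB, so L₂ = 94.8 + (-21.09) = 73.7 dB SPL.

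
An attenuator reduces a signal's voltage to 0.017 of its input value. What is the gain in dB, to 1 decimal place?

-35.4 dB

For a voltage ratio, dB = 20·log₁₀(V₂/V₁).
20·log₁₀(0.017) = -35.4 dB.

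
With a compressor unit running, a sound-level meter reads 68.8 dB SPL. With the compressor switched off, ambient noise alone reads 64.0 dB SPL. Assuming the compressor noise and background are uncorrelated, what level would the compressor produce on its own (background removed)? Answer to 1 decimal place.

67.1 dB SPL

Subtract intensities: L_src = 10·log₁₀(10^(L_total/10) − 10^(L_bg/10)).
L_src = 10·log₁₀(10^(68.8/10) − 10^(64.0/10)) = 10·log₁₀(5074000) = 67.1 dB SPL.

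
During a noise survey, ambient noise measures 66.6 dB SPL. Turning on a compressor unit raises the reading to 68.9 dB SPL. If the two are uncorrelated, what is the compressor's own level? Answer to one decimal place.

65.0 dB SPL

Remove the background by subtracting linear intensities:
L_src = 10·log₁₀(10^(68.9/10) − 10^(66.6/10)) = 10·log₁₀(3192000) = 65.0 dB SPL.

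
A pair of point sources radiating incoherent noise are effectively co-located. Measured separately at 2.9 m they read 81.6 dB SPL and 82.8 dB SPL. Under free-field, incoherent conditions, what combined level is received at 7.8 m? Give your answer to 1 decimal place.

76.7 dB SPL

Combined at 2.9 m: 10·log₁₀(10^(81.6/10)+10^(82.8/10)) = 85.25 dB SPL.
Then apply −20·log₁₀(7.8/2.9) = -8.59 dB → 76.7 dB SPL.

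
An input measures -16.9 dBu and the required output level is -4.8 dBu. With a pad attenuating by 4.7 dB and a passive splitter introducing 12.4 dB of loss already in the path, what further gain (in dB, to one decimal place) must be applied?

29.2 dB

The required make-up gain is the shortfall in the dB sum.
G = -4.8 − (-16.9) + 4.7 + 12.4 = 29.2 dB.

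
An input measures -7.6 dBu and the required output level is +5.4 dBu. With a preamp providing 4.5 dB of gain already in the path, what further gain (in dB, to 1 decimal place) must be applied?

8.5 dB

The required make-up gain is the shortfall in the dB sum.
G = +5.4 − (-7.6) − 4.5 = 8.5 dB.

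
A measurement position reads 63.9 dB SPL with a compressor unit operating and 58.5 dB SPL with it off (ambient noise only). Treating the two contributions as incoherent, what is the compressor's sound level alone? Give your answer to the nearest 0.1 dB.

Subtract intensities: L_src = 10·log₁₀(10^(L_total/10) − 10^(L_bg/10)).
L_src = 10·log₁₀(10^(63.9/10) − 10^(58.5/10)) = 10·log₁₀(1747000) = 62.4 dB SPL.

62.4 dB SPL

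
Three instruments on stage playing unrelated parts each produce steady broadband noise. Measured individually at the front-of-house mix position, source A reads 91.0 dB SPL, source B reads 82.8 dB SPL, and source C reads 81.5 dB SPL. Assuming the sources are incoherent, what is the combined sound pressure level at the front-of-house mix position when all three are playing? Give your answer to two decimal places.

Incoherent sources sum as intensities:
L_total = 10·log₁₀(10^(91.0/10) + 10^(82.8/10) + 10^(81.5/10)) = 10·log₁₀(1591000000) = 92.02 dB SPL.

92.02 dB SPL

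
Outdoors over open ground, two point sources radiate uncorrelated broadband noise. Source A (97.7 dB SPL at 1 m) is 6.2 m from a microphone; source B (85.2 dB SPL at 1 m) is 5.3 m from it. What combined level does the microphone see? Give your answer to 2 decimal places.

At the listener: L_A = 97.7 − 20·log₁₀(6.2) = 81.852 dB; L_B = 85.2 − 20·log₁₀(5.3) = 70.714 dB.
Combined: 10·log₁₀(10^(81.852/10)+10^(70.714/10)) = 82.17 dB SPL.

82.17 dB SPL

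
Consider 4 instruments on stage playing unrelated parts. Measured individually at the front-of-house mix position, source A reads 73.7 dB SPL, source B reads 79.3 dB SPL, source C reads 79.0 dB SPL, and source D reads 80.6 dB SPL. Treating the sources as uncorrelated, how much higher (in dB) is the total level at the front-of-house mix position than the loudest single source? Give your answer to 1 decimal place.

Uncorrelated sources add in intensity (power), not in dB.
L_total = 10·log₁₀(10^(73.7/10) + 10^(79.3/10) + 10^(79.0/10) + 10^(80.6/10)) = 84.81 dB SPL.
Excess over the loudest (80.6 dB): 84.81 − 80.6 = 4.2 dB.

4.2 dB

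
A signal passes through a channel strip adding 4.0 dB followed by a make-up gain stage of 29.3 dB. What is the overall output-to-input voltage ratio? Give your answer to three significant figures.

46.2

Net gain = 4.0 + 29.3 = 33.3 dB.
Voltage ratio = 10^(33.3/20) = 46.2.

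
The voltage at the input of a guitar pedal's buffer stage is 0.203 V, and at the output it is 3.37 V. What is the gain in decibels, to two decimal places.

24.40 dB

Voltage is an amplitude quantity, so gain = 20·log₁₀(V_out/V_in).
20·log₁₀(3.37/0.203) = 20·log₁₀(16.60) = 24.40 dB.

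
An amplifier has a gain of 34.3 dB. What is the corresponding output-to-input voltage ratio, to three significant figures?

51.9

Voltage ratio = 10^(dB/20).
10^(34.3/20) = 10^(1.715) = 51.9.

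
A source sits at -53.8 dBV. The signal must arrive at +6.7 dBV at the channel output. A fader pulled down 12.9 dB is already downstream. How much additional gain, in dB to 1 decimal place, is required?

The required make-up gain is the shortfall in the dB sum.
G = +6.7 − (-53.8) + 12.9 = 73.4 dB.

73.4 dB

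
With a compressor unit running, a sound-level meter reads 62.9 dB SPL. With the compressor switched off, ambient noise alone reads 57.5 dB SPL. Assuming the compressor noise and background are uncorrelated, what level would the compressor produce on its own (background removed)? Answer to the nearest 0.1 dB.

Background correction is a power subtraction:
L_src = 10·log₁₀(10^(62.9/10) − 10^(57.5/10)) = 10·log₁₀(1388000) = 61.4 dB SPL.

61.4 dB SPL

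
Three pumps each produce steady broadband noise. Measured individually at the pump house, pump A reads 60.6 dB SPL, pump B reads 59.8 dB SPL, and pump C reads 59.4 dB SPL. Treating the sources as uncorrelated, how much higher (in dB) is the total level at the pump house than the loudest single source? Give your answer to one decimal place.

4.1 dB

Incoherent sources sum as intensities:
L_total = 10·log₁₀(10^(60.6/10) + 10^(59.8/10) + 10^(59.4/10)) = 64.73 dB SPL.
Excess over the loudest (60.6 dB): 64.73 − 60.6 = 4.1 dB.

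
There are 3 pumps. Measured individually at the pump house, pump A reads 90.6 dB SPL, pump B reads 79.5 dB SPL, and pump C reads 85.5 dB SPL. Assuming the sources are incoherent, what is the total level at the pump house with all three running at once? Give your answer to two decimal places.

Uncorrelated sources add in intensity (power), not in dB.
L_total = 10·log₁₀(10^(90.6/10) + 10^(79.5/10) + 10^(85.5/10)) = 10·log₁₀(1592000000) = 92.02 dB SPL.

92.02 dB SPL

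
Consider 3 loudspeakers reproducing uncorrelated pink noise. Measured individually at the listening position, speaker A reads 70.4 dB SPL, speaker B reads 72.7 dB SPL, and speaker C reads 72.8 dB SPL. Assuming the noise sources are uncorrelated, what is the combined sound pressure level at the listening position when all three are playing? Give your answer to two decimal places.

Incoherent sources sum as intensities:
L_total = 10·log₁₀(10^(70.4/10) + 10^(72.7/10) + 10^(72.8/10)) = 10·log₁₀(48640000) = 76.87 dB SPL.

76.87 dB SPL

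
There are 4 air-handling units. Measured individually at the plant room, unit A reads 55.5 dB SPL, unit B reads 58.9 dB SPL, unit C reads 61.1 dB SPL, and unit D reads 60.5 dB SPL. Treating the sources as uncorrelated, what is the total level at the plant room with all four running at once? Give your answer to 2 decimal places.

65.49 dB SPL

Add the sources as powers (linear), then convert back to dB:
L_total = 10·log₁₀(10^(55.5/10) + 10^(58.9/10) + 10^(61.1/10) + 10^(60.5/10)) = 10·log₁₀(3541000) = 65.49 dB SPL.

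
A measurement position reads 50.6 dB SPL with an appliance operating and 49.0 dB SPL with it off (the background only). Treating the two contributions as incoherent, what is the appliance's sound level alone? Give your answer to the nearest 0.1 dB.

45.5 dB SPL

Subtract intensities: L_src = 10·log₁₀(10^(L_total/10) − 10^(L_bg/10)).
L_src = 10·log₁₀(10^(50.6/10) − 10^(49.0/10)) = 10·log₁₀(35380) = 45.5 dB SPL.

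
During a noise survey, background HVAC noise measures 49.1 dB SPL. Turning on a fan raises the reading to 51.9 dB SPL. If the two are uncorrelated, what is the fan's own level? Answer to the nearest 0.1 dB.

Remove the background by subtracting linear intensities:
L_src = 10·log₁₀(10^(51.9/10) − 10^(49.1/10)) = 10·log₁₀(73600) = 48.7 dB SPL.

48.7 dB SPL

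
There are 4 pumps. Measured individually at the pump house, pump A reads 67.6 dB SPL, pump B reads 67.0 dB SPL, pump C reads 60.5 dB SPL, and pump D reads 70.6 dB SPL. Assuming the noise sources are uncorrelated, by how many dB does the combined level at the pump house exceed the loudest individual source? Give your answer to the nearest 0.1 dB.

3.1 dB

Uncorrelated sources add in intensity (power), not in dB.
L_total = 10·log₁₀(10^(67.6/10) + 10^(67.0/10) + 10^(60.5/10) + 10^(70.6/10)) = 73.69 dB SPL.
Excess over the loudest (70.6 dB): 73.69 − 70.6 = 3.1 dB.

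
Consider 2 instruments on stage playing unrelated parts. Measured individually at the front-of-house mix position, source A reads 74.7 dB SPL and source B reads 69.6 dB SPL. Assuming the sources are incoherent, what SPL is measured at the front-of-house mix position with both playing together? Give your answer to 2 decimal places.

75.87 dB SPL

Uncorrelated sources add in intensity (power), not in dB.
L_total = 10·log₁₀(10^(74.7/10) + 10^(69.6/10)) = 10·log₁₀(38630000) = 75.87 dB SPL.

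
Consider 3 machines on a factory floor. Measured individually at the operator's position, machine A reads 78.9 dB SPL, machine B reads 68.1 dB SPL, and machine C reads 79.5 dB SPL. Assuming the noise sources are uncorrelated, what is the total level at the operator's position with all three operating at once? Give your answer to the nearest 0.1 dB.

Incoherent sources sum as intensities:
L_total = 10·log₁₀(10^(78.9/10) + 10^(68.1/10) + 10^(79.5/10)) = 10·log₁₀(173200000) = 82.4 dB SPL.

82.4 dB SPL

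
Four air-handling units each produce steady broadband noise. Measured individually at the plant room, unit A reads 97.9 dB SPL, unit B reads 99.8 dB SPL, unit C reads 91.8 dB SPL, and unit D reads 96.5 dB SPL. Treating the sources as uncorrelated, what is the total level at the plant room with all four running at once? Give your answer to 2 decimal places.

Add the sources as powers (linear), then convert back to dB:
L_total = 10·log₁₀(10^(97.9/10) + 10^(99.8/10) + 10^(91.8/10) + 10^(96.5/10)) = 10·log₁₀(21696000000) = 103.36 dB SPL.

103.36 dB SPL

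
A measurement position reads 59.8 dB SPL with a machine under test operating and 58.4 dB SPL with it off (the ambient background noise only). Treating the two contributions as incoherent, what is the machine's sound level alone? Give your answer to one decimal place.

Remove the background by subtracting linear intensities:
L_src = 10·log₁₀(10^(59.8/10) − 10^(58.4/10)) = 10·log₁₀(263200) = 54.2 dB SPL.

54.2 dB SPL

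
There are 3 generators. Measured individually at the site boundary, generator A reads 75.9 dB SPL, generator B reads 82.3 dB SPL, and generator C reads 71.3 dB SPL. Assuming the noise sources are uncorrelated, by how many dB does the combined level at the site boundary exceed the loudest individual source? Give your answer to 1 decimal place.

Add the sources as powers (linear), then convert back to dB:
L_total = 10·log₁₀(10^(75.9/10) + 10^(82.3/10) + 10^(71.3/10)) = 83.47 dB SPL.
Excess over the loudest (82.3 dB): 83.47 − 82.3 = 1.2 dB.

1.2 dB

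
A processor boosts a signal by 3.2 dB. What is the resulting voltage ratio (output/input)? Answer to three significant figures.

Voltage ratio = 10^(dB/20).
10^(3.2/20) = 10^(0.1600) = 1.45.

1.45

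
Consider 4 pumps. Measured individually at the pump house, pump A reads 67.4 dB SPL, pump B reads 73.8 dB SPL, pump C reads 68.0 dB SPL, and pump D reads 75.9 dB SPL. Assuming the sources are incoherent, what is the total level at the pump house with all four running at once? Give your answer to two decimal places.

Incoherent sources sum as intensities:
L_total = 10·log₁₀(10^(67.4/10) + 10^(73.8/10) + 10^(68.0/10) + 10^(75.9/10)) = 10·log₁₀(74700000) = 78.73 dB SPL.

78.73 dB SPL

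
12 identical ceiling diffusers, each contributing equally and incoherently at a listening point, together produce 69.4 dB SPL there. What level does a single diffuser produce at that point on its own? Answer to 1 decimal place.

12 equal incoherent sources add 10·log₁₀(12) = 10.79 dB over one source.
L_one = 69.4 − 10.79 = 58.6 dB SPL.

58.6 dB SPL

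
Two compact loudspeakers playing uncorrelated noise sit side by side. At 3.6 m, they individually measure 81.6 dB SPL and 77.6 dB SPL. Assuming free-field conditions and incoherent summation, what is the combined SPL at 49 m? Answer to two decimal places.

Combined at 3.6 m: 10·log₁₀(10^(81.6/10)+10^(77.6/10)) = 83.055 dB SPL.
Then apply −20·log₁₀(49/3.6) = -22.678 dB → 60.38 dB SPL.

60.38 dB SPL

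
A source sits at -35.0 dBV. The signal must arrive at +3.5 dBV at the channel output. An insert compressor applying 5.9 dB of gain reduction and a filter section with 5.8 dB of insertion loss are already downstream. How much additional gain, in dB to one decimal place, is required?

50.2 dB

The required make-up gain is the shortfall in the dB sum.
G = +3.5 − (-35.0) + 5.9 + 5.8 = 50.2 dB.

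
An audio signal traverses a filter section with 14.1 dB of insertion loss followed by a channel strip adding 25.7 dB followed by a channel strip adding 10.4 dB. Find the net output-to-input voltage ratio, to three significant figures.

Net gain = (−14.1) + 25.7 + 10.4 = 22.0 dB.
Voltage ratio = 10^(22.0/20) = 12.6.

12.6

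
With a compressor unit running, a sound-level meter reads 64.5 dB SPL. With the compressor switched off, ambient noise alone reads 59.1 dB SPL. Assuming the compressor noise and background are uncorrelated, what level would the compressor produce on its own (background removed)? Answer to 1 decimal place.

Background correction is a power subtraction:
L_src = 10·log₁₀(10^(64.5/10) − 10^(59.1/10)) = 10·log₁₀(2006000) = 63.0 dB SPL.

63.0 dB SPL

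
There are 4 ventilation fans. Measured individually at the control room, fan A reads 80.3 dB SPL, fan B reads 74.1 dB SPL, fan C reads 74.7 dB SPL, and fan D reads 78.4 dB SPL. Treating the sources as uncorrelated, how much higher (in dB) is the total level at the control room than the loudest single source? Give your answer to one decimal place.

3.3 dB

Uncorrelated sources add in intensity (power), not in dB.
L_total = 10·log₁₀(10^(80.3/10) + 10^(74.1/10) + 10^(74.7/10) + 10^(78.4/10)) = 83.65 dB SPL.
Excess over the loudest (80.3 dB): 83.65 − 80.3 = 3.3 dB.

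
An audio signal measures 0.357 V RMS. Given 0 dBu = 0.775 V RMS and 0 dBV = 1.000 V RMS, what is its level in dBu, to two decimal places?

-6.73 dBu

dBu = 20·log₁₀(V / 0.775 V).
20·log₁₀(0.357/0.775) = -6.73 dBu.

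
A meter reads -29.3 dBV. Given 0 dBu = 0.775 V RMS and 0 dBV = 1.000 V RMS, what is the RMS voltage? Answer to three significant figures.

0.0343 V

V = 1.000 V × 10^(-29.3/20).
= 1.000 × 0.03428 = 0.0343 V.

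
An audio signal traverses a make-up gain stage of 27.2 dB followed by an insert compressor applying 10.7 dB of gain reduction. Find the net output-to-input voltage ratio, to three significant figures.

Net gain = 27.2 + (−10.7) = 16.5 dB.
Voltage ratio = 10^(16.5/20) = 6.68.

6.68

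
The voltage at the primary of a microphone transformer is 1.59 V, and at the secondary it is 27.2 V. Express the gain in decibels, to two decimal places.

Voltage is an amplitude quantity, so gain = 20·log₁₀(V_out/V_in).
20·log₁₀(27.2/1.59) = 20·log₁₀(17.11) = 24.66 dB.

24.66 dB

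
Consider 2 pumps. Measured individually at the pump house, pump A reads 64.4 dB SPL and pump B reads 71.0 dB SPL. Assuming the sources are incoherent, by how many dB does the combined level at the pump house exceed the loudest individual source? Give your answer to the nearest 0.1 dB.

0.9 dB

Uncorrelated sources add in intensity (power), not in dB.
L_total = 10·log₁₀(10^(64.4/10) + 10^(71.0/10)) = 71.86 dB SPL.
Excess over the loudest (71.0 dB): 71.86 − 71.0 = 0.9 dB.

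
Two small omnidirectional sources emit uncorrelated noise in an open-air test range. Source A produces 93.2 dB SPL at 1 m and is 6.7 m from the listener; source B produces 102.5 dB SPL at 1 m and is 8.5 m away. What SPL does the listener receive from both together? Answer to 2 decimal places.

84.66 dB SPL

At the listener: L_A = 93.2 − 20·log₁₀(6.7) = 76.679 dB; L_B = 102.5 − 20·log₁₀(8.5) = 83.912 dB.
Combined: 10·log₁₀(10^(76.679/10)+10^(83.912/10)) = 84.66 dB SPL.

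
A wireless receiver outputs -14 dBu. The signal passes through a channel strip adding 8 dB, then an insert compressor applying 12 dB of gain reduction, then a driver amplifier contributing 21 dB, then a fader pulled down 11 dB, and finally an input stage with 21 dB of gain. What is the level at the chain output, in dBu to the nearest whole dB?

In dB, series stages simply add:
-14 + 8 − 12 + 21 − 11 + 21 = +13 dBu.

+13 dBu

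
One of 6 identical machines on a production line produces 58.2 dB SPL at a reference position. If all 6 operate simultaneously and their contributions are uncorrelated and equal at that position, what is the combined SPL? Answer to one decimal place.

6 equal incoherent sources raise the level by 10·log₁₀(6) = 7.78 dB.
L_total = 58.2 + 7.78 = 66.0 dB SPL.

66.0 dB SPL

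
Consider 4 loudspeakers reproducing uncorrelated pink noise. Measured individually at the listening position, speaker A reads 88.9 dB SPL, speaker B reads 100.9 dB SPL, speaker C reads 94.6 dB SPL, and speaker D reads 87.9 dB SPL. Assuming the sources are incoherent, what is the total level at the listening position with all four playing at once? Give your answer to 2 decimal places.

Add the sources as powers (linear), then convert back to dB:
L_total = 10·log₁₀(10^(88.9/10) + 10^(100.9/10) + 10^(94.6/10) + 10^(87.9/10)) = 10·log₁₀(16580000000) = 102.20 dB SPL.

102.20 dB SPL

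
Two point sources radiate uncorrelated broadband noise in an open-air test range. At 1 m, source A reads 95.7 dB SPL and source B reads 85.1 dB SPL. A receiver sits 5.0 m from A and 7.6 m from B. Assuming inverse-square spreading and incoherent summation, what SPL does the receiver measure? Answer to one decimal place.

At the listener: L_A = 95.7 − 20·log₁₀(5.0) = 81.72 dB; L_B = 85.1 − 20·log₁₀(7.6) = 67.48 dB.
Combined: 10·log₁₀(10^(81.72/10)+10^(67.48/10)) = 81.9 dB SPL.

81.9 dB SPL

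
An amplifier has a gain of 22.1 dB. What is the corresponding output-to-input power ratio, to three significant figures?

162

Power ratio = 10^(dB/10).
10^(22.1/10) = 10^(2.210) = 162.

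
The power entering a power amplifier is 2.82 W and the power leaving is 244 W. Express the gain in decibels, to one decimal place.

19.4 dB

For a power ratio, dB = 10·log₁₀(P₂/P₁).
10·log₁₀(244/2.82) = 10·log₁₀(86.52) = 19.4 dB.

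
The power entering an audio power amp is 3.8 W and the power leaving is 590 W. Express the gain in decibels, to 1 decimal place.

21.9 dB

Power ratio → dB uses the 10·log₁₀ form:
10·log₁₀(590/3.8) = 10·log₁₀(155.3) = 21.9 dB.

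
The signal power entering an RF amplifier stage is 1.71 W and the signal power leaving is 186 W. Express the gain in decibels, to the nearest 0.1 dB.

20.4 dB

Power ratio → dB uses the 10·log₁₀ form:
10·log₁₀(186/1.71) = 10·log₁₀(108.8) = 20.4 dB.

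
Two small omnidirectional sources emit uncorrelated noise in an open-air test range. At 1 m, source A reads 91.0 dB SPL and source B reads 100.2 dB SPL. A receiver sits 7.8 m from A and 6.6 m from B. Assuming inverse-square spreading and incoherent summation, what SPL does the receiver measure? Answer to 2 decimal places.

84.17 dB SPL

At the listener: L_A = 91.0 − 20·log₁₀(7.8) = 73.158 dB; L_B = 100.2 − 20·log₁₀(6.6) = 83.809 dB.
Combined: 10·log₁₀(10^(73.158/10)+10^(83.809/10)) = 84.17 dB SPL.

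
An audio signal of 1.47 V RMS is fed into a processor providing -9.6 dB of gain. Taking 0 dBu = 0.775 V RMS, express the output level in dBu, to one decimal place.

-4.0 dBu

Input level: 20·log₁₀(1.47/0.775) = 5.56 dBu.
Output: 5.56 − 9.6 = -4.0 dBu.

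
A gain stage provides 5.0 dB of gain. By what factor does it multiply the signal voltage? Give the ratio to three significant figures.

1.78

Voltage ratio = 10^(dB/20).
10^(5.0/20) = 10^(0.2500) = 1.78.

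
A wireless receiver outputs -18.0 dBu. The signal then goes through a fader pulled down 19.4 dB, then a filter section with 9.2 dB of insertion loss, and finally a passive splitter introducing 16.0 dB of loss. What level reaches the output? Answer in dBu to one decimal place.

Gain stages sum in dB:
-18.0 − 19.4 − 9.2 − 16.0 = -62.6 dBu.

-62.6 dBu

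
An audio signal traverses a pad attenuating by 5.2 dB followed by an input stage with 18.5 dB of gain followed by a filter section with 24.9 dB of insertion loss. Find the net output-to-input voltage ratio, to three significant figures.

Net gain = (−5.2) + 18.5 + (−24.9) = -11.6 dB.
Voltage ratio = 10^(-11.6/20) = 0.263.

0.263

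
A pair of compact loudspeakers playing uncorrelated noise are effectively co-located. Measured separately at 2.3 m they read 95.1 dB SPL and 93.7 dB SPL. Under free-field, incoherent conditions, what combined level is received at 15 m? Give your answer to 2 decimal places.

81.18 dB SPL

Combined at 2.3 m: 10·log₁₀(10^(95.1/10)+10^(93.7/10)) = 97.466 dB SPL.
Then apply −20·log₁₀(15/2.3) = -16.287 dB → 81.18 dB SPL.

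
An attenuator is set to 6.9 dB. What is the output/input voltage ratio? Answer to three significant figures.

0.452

Voltage ratio = 10^(dB/20).
10^(-6.9/20) = 10^(-0.3450) = 0.452.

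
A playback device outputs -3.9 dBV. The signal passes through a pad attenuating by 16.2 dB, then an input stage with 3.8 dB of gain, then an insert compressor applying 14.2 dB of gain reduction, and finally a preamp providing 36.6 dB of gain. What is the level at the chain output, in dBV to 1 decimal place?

+6.1 dBV

Cascaded gains and losses add directly in dB.
-3.9 − 16.2 + 3.8 − 14.2 + 36.6 = +6.1 dBV.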